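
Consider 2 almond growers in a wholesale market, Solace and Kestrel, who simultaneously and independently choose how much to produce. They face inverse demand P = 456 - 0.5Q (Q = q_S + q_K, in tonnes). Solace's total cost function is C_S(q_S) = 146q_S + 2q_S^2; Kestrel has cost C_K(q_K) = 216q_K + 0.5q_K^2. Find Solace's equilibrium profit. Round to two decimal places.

6574.62

Solace's profit: π_S = (456 - 0.5Q)q_S - (146q_S + 2q_S²). Setting ∂π_S/∂q_S = 0: 310 - 5q_S - (1/2)(q_K) = 0.
Kestrel's first-order condition: 240 - 2q_K - (1/2)(q_S) = 0.
Best responses: q_S = (310 - (1/2)q_K)/5, q_K = (240 - (1/2)q_S)/2.
Solving the pair: q_S = 51.2821, q_K = 107.1795.
Price P = 456 - (1/2)·158.4615 = 376.7692.
Solace's profit: 376.7692·51.2821 - 146·51.2821 - 2·51.2821² = 6574.6220.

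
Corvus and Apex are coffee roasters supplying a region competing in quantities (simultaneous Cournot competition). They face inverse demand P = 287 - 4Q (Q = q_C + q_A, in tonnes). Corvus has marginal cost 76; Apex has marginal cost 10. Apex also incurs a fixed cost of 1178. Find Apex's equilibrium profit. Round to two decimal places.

Corvus's profit: π_C = (287 - 4Q)q_C - (76q_C). Setting ∂π_C/∂q_C = 0: 211 - 8q_C - 4(q_A) = 0.
Apex's profit: π_A = (287 - 4Q)q_A - (10q_A). Setting ∂π_A/∂q_A = 0: 277 - 8q_A - 4(q_C) = 0.
Rearranging gives the reaction functions q_C = (211 - 4q_A)/8 and q_A = (277 - 4q_C)/8.
Solving the pair: q_C = 145/12, q_A = 343/12.
Price P = 287 - 4·(122/3) = 373/3.
Apex's profit: (373/3 - 10)·(343/12) - 1178 = 2090.0278.

2090.03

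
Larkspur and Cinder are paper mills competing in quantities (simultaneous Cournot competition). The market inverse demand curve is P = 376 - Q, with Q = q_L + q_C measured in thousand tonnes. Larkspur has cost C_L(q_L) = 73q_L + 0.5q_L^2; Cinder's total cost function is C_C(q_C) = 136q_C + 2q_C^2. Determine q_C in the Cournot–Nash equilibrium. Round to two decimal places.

24.53

Larkspur's profit: π_L = (376 - Q)q_L - (73q_L + (1/2)q_L²). Setting ∂π_L/∂q_L = 0: 303 - 3q_L - (q_C) = 0.
Cinder's profit: π_C = (376 - Q)q_C - (136q_C + 2q_C²). Setting ∂π_C/∂q_C = 0: 240 - 6q_C - (q_L) = 0.
Rearranging gives the reaction functions q_L = (303 - q_C)/3 and q_C = (240 - q_L)/6.
Substituting one into the other gives q_L = 1578/17 and q_C = 417/17.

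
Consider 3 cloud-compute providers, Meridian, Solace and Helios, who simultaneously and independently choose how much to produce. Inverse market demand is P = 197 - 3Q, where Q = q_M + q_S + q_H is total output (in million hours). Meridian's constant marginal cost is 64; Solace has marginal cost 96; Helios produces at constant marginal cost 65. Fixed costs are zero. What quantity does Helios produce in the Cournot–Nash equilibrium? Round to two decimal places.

13.50

Meridian's profit: π_M = (197 - 3Q)q_M - (64q_M). Setting ∂π_M/∂q_M = 0: 133 - 6q_M - 3(q_S + q_H) = 0.
Solace's first-order condition: 101 - 6q_S - 3(q_M + q_H) = 0.
Helios's first-order condition: 132 - 6q_H - 3(q_M + q_S) = 0.
Adding the 3 first-order conditions: 366 − 12Q = 0, so Q = 61/2.
Back-substituting: q_M = (133 − 183/2)/3 = 83/6, q_S = (101 − 183/2)/3 = 19/6, q_H = (132 − 183/2)/3 = 27/2.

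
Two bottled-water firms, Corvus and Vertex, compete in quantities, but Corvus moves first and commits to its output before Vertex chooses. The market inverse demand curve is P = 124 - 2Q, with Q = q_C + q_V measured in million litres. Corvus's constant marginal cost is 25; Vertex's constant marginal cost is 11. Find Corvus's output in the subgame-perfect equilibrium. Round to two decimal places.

21.25

Solve by backward induction. Given q_C, the follower Vertex maximises π_V = (124 - 2q_C - 2q_V)q_V - 11q_V.
Setting the follower's marginal profit to zero, 113 - 2q_C - 4q_V = 0, i.e. q_V = (113 - 2q_C)/4.
The leader anticipates this reaction. Substituting into P = 124 - 2Q gives P = 135/2 - q_C, so π_C = (135/2 - q_C)q_C - 25q_C.
The leader's first-order condition 85/2 - 2q_C = 0 yields q_C = 85/4.
Then q_V = (113 - 2·(85/4))/4 = 141/8.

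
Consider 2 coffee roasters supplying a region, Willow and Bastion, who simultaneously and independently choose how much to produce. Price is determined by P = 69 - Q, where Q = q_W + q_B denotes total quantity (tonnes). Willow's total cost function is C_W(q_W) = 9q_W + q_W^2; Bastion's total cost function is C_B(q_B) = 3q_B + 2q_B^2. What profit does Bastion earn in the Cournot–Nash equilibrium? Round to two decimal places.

Willow's profit: π_W = (69 - Q)q_W - (9q_W + q_W²). Setting ∂π_W/∂q_W = 0: 60 - 4q_W - (q_B) = 0.
Bastion's first-order condition: 66 - 6q_B - (q_W) = 0.
Rearranging gives the reaction functions q_W = (60 - q_B)/4 and q_B = (66 - q_W)/6.
Solving the pair: q_W = 294/23, q_B = 204/23.
Price P = 69 - 498/23 = 1089/23.
Bastion's profit: (1089/23)·(204/23) - 3·(204/23) - 2(204/23)² = 236.0076.

236.01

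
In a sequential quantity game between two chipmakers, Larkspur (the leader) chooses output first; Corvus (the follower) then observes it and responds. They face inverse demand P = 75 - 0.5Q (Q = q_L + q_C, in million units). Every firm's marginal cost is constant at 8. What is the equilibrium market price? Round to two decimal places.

24.75

Solve by backward induction. Given q_L, the follower Corvus maximises π_C = (75 - (1/2)q_L - (1/2)q_C)q_C - 8q_C.
∂π_C/∂q_C = 67 - (1/2)q_L - q_C = 0 gives the reaction function q_C = (67 - (1/2)q_L).
The leader anticipates this reaction. Substituting into P = 75 - 0.5Q gives P = 83/2 - (1/4)q_L, so π_L = (83/2 - (1/4)q_L)q_L - 8q_L.
Maximising: ∂π_L/∂q_L = 67/2 - (1/2)q_L = 0, giving q_L = 67.
Then q_C = (67 - (1/2)·67) = 67/2.
Total output Q = 201/2, so price P = 75 - (1/2)·(201/2) = 99/4.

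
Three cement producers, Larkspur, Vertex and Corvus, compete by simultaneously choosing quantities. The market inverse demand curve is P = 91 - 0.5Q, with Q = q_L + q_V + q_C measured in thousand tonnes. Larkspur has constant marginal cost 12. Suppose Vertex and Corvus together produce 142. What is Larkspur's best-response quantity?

8

With rivals' combined output fixed at 142, Larkspur's profit is π_L = (91 - (1/2)·142 - (1/2)q_L)q_L - (12q_L) = (20 - (1/2)q_L)q_L - (12q_L).
∂π_L/∂q_L = 8 - q_L = 0, so q_L = 8.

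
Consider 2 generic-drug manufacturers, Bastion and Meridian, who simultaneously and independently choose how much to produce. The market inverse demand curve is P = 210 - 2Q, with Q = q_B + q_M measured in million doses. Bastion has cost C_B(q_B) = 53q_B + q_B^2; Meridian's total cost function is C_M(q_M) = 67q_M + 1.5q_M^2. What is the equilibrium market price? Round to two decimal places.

138.58

Bastion's profit: π_B = (210 - 2Q)q_B - (53q_B + q_B²). Setting ∂π_B/∂q_B = 0: 157 - 6q_B - 2(q_M) = 0.
Meridian's profit: π_M = (210 - 2Q)q_M - (67q_M + (3/2)q_M²). Setting ∂π_M/∂q_M = 0: 143 - 7q_M - 2(q_B) = 0.
So q_B = (157 - 2q_M)/6 and q_M = (143 - 2q_B)/7.
Substituting one into the other gives q_B = 813/38 and q_M = 272/19.
Total output Q = 1357/38, so price P = 210 - 2·(1357/38) = 138.5789.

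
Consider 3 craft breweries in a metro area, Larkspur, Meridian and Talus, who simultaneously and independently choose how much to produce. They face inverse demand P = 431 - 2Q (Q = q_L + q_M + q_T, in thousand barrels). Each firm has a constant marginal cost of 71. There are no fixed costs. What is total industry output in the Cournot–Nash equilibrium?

Each firm earns π_i = (431 - 2Q)q_i - 71q_i.
Setting ∂π_i/∂q_i = 0 with rivals' quantities fixed: 360 - 4q_i - 2·Σ_{j≠i} q_j = 0.
With identical firms every q_j equals q_i, so Σ_{j≠i} q_j = 2q_i and 360 = 8q_i, giving q_i = 45.
Total output Q = 45 + 45 + 45 = 135.

135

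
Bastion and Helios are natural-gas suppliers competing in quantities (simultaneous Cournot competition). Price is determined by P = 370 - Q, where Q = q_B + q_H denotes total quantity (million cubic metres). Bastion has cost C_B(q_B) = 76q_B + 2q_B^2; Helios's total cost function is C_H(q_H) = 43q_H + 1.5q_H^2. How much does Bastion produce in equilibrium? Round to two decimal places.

Bastion's profit: π_B = (370 - Q)q_B - (76q_B + 2q_B²). Setting ∂π_B/∂q_B = 0: 294 - 6q_B - (q_H) = 0.
Helios's first-order condition: 327 - 5q_H - (q_B) = 0.
So q_B = (294 - q_H)/6 and q_H = (327 - q_B)/5.
Solving the pair: q_B = 1143/29, q_H = 1668/29.

39.41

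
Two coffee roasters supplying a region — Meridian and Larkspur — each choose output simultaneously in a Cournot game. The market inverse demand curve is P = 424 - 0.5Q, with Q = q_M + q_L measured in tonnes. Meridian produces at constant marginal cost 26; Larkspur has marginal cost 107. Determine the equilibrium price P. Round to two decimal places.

Meridian's profit: π_M = (424 - 0.5Q)q_M - (26q_M). Setting ∂π_M/∂q_M = 0: 398 - q_M - (1/2)(q_L) = 0.
Larkspur's profit: π_L = (424 - 0.5Q)q_L - (107q_L). Setting ∂π_L/∂q_L = 0: 317 - q_L - (1/2)(q_M) = 0.
Rearranging gives the reaction functions q_M = (398 - (1/2)q_L) and q_L = (317 - (1/2)q_M).
Solving the pair: q_M = 958/3, q_L = 472/3.
Total output Q = 1430/3, so price P = 424 - (1/2)·(1430/3) = 557/3.

185.67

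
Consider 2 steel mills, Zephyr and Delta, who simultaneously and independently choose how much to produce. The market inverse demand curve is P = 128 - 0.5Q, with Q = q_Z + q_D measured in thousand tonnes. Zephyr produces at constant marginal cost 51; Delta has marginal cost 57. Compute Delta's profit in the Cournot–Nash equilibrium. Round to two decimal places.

Zephyr's profit: π_Z = (128 - 0.5Q)q_Z - (51q_Z). Setting ∂π_Z/∂q_Z = 0: 77 - q_Z - (1/2)(q_D) = 0.
Delta's first-order condition: 71 - q_D - (1/2)(q_Z) = 0.
Best responses: q_Z = (77 - (1/2)q_D), q_D = (71 - (1/2)q_Z).
Substituting one into the other gives q_Z = 166/3 and q_D = 130/3.
Price P = 128 - (1/2)·(296/3) = 236/3.
Delta's profit: (236/3 - 57)·(130/3) = 938.8889.

938.89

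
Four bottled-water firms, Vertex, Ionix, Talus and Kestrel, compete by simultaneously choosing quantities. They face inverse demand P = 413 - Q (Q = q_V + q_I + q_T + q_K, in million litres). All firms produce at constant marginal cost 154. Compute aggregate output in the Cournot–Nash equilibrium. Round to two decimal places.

A representative firm's profit is π_i = q_i(413 - Q) - 154q_i.
First-order condition (treating rivals' output as given): 259 - 2q_i - Σ_{j≠i} q_j = 0.
By symmetry each firm produces the same amount; substituting Σ_{j≠i} q_j = 3q_i yields q_i = 259/5.
Total output Q = 259/5 + 259/5 + 259/5 + 259/5 = 1036/5.

207.20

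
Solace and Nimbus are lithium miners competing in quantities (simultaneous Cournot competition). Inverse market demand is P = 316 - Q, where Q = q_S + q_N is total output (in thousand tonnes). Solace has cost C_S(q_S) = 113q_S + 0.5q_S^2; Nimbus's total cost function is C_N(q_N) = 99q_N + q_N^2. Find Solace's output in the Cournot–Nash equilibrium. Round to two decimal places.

54.09

Solace's profit: π_S = (316 - Q)q_S - (113q_S + (1/2)q_S²). Setting ∂π_S/∂q_S = 0: 203 - 3q_S - (q_N) = 0.
Nimbus's profit: π_N = (316 - Q)q_N - (99q_N + q_N²). Setting ∂π_N/∂q_N = 0: 217 - 4q_N - (q_S) = 0.
So q_S = (203 - q_N)/3 and q_N = (217 - q_S)/4.
Substituting one into the other gives q_S = 595/11 and q_N = 448/11.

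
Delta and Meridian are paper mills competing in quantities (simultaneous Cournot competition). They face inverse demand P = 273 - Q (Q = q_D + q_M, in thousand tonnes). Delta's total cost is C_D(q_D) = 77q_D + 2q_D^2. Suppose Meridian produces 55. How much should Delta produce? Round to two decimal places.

23.50

With the rival's output fixed at 55, Delta's profit is π_D = (273 - 55 - q_D)q_D - (77q_D + 2q_D²) = (218 - q_D)q_D - (77q_D + 2q_D²).
∂π_D/∂q_D = 141 - 6q_D = 0, so q_D = 47/2.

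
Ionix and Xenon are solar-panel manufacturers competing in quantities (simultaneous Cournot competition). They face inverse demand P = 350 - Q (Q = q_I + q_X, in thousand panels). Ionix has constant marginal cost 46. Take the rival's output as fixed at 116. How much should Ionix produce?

94

With the rival's output fixed at 116, Ionix's profit is π_I = (350 - 116 - q_I)q_I - (46q_I) = (234 - q_I)q_I - (46q_I).
∂π_I/∂q_I = 188 - 2q_I = 0, so q_I = 94.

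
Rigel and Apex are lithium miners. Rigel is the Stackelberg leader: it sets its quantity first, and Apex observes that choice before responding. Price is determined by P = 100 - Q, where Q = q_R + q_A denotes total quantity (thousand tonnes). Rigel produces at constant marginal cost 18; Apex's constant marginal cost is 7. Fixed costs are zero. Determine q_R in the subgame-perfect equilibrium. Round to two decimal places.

The follower Apex best-responds to any q_R: π_A = (100 - Q)q_A - 7q_A.
Setting the follower's marginal profit to zero, 93 - q_R - 2q_A = 0, i.e. q_A = (93 - q_R)/2.
Rigel substitutes q_A(q_R) into its own profit: π_R = q_R(100 - q_R - (93 - q_R)/2) - 18q_R = (107/2 - (1/2)q_R)q_R - 18q_R.
The leader's first-order condition 71/2 - q_R = 0 yields q_R = 71/2.
Then q_A = (93 - 71/2)/2 = 115/4.

35.50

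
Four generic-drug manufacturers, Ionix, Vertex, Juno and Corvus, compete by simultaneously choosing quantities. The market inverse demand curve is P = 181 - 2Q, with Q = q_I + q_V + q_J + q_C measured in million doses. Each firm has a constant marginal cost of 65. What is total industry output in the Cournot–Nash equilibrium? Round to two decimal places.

46.40

Each firm earns π_i = (181 - 2Q)q_i - 65q_i.
First-order condition (treating rivals' output as given): 116 - 4q_i - 2·Σ_{j≠i} q_j = 0.
By symmetry each firm produces the same amount; substituting Σ_{j≠i} q_j = 3q_i yields q_i = 116/10 = 58/5.
Total output Q = 58/5 + 58/5 + 58/5 + 58/5 = 232/5.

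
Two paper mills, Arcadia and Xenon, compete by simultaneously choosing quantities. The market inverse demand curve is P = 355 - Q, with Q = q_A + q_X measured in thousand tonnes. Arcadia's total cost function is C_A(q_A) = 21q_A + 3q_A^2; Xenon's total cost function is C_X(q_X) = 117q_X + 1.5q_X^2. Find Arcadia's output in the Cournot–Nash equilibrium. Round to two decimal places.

Arcadia's profit: π_A = (355 - Q)q_A - (21q_A + 3q_A²). Setting ∂π_A/∂q_A = 0: 334 - 8q_A - (q_X) = 0.
Xenon's first-order condition: 238 - 5q_X - (q_A) = 0.
Rearranging gives the reaction functions q_A = (334 - q_X)/8 and q_X = (238 - q_A)/5.
Solving the pair: q_A = 1432/39, q_X = 1570/39.

36.72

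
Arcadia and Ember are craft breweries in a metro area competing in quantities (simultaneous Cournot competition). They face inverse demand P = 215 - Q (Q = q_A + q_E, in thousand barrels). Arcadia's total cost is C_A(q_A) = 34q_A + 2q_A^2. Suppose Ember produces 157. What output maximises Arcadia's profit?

With the rival's output fixed at 157, Arcadia's profit is π_A = (215 - 157 - q_A)q_A - (34q_A + 2q_A²) = (58 - q_A)q_A - (34q_A + 2q_A²).
∂π_A/∂q_A = 24 - 6q_A = 0, so q_A = 4.

4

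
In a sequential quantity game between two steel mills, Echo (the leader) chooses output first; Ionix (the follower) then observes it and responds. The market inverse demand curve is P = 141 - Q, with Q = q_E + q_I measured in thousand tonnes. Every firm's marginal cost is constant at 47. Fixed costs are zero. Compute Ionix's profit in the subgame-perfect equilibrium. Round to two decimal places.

The follower Ionix best-responds to any q_E: π_I = (141 - Q)q_I - 47q_I.
Setting the follower's marginal profit to zero, 94 - q_E - 2q_I = 0, i.e. q_I = (94 - q_E)/2.
The leader anticipates this reaction. Substituting into P = 141 - Q gives P = 94 - (1/2)q_E, so π_E = (94 - (1/2)q_E)q_E - 47q_E.
Maximising: ∂π_E/∂q_E = 47 - q_E = 0, giving q_E = 47.
Then q_I = (94 - 47)/2 = 47/2.
Price P = 141 - 141/2 = 141/2.
Ionix's profit: (141/2 - 47)·(47/2) = 552.2500.

552.25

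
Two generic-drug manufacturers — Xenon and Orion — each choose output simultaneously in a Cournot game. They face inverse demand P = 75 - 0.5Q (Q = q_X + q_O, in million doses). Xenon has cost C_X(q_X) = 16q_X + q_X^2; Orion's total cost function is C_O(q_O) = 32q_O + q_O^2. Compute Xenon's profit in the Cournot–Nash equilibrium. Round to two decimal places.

473.74

Xenon's profit: π_X = (75 - 0.5Q)q_X - (16q_X + q_X²). Setting ∂π_X/∂q_X = 0: 59 - 3q_X - (1/2)(q_O) = 0.
Orion's profit: π_O = (75 - 0.5Q)q_O - (32q_O + q_O²). Setting ∂π_O/∂q_O = 0: 43 - 3q_O - (1/2)(q_X) = 0.
Rearranging gives the reaction functions q_X = (59 - (1/2)q_O)/3 and q_O = (43 - (1/2)q_X)/3.
Substituting one into the other gives q_X = 622/35 and q_O = 398/35.
Price P = 75 - (1/2)·(204/7) = 423/7.
Xenon's profit: (423/7)·(622/35) - 16·(622/35) - (622/35)² = 473.7355.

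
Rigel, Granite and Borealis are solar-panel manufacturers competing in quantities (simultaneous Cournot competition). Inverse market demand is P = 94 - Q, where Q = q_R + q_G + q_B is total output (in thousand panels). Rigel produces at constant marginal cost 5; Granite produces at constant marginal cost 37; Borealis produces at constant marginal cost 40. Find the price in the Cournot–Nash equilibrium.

44

Rigel's profit: π_R = (94 - Q)q_R - (5q_R). Setting ∂π_R/∂q_R = 0: 89 - 2q_R - (q_G + q_B) = 0.
Granite's profit: π_G = (94 - Q)q_G - (37q_G). Setting ∂π_G/∂q_G = 0: 57 - 2q_G - (q_R + q_B) = 0.
Borealis's profit: π_B = (94 - Q)q_B - (40q_B). Setting ∂π_B/∂q_B = 0: 54 - 2q_B - (q_R + q_G) = 0.
Adding the 3 first-order conditions: 200 − 4Q = 0, so Q = 50.
Back-substituting: q_R = (89 − 50) = 39, q_G = (57 − 50) = 7, q_B = (54 − 50) = 4.
Total output Q = 50, so price P = 94 - 50 = 44.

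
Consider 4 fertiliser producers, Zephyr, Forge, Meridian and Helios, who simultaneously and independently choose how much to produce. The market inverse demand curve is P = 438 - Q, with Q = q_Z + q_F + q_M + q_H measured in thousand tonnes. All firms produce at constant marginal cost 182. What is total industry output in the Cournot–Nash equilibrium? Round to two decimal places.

204.80

Each firm earns π_i = (438 - Q)q_i - 182q_i.
Setting ∂π_i/∂q_i = 0 with rivals' quantities fixed: 256 - 2q_i - Σ_{j≠i} q_j = 0.
With identical firms every q_j equals q_i, so Σ_{j≠i} q_j = 3q_i and 256 = 5q_i, giving q_i = 256/5.
Total output Q = 256/5 + 256/5 + 256/5 + 256/5 = 1024/5.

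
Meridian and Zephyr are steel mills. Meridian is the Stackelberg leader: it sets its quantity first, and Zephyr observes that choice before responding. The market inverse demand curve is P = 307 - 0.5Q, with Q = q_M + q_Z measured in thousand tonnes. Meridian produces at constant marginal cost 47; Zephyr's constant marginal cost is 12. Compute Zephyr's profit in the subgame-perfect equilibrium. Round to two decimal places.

16653.13

Solve by backward induction. Given q_M, the follower Zephyr maximises π_Z = (307 - (1/2)q_M - (1/2)q_Z)q_Z - 12q_Z.
∂π_Z/∂q_Z = 295 - (1/2)q_M - q_Z = 0 gives the reaction function q_Z = (295 - (1/2)q_M).
Meridian substitutes q_Z(q_M) into its own profit: π_M = q_M(307 - (1/2)q_M - (295 - (1/2)q_M)/2) - 47q_M = (319/2 - (1/4)q_M)q_M - 47q_M.
Maximising: ∂π_M/∂q_M = 225/2 - (1/2)q_M = 0, giving q_M = 225.
Then q_Z = (295 - (1/2)·225) = 365/2.
Price P = 307 - (1/2)·(815/2) = 413/4.
Zephyr's profit: (413/4 - 12)·(365/2) = 16653.1250.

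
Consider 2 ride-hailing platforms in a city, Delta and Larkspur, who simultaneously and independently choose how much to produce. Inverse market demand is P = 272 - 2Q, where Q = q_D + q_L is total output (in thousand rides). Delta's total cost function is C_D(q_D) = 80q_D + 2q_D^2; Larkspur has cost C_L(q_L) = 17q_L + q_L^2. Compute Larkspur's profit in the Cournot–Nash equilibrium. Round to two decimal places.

Delta's profit: π_D = (272 - 2Q)q_D - (80q_D + 2q_D²). Setting ∂π_D/∂q_D = 0: 192 - 8q_D - 2(q_L) = 0.
Larkspur's profit: π_L = (272 - 2Q)q_L - (17q_L + q_L²). Setting ∂π_L/∂q_L = 0: 255 - 6q_L - 2(q_D) = 0.
So q_D = (192 - 2q_L)/8 and q_L = (255 - 2q_D)/6.
Substituting one into the other gives q_D = 321/22 and q_L = 414/11.
Price P = 272 - 2·(1149/22) = 1843/11.
Larkspur's profit: (1843/11)·(414/11) - 17·(414/11) - (414/11)² = 4249.4876.

4249.49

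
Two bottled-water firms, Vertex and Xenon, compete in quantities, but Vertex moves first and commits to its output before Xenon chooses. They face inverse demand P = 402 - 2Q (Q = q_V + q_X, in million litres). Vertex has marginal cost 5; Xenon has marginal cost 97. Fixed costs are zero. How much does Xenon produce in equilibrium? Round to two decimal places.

Solve by backward induction. Given q_V, the follower Xenon maximises π_X = (402 - 2q_V - 2q_X)q_X - 97q_X.
∂π_X/∂q_X = 305 - 2q_V - 4q_X = 0 gives the reaction function q_X = (305 - 2q_V)/4.
Vertex substitutes q_X(q_V) into its own profit: π_V = q_V(402 - 2q_V - (305 - 2q_V)/2) - 5q_V = (499/2 - q_V)q_V - 5q_V.
The leader's first-order condition 489/2 - 2q_V = 0 yields q_V = 489/4.
Then q_X = (305 - 2·(489/4))/4 = 121/8.

15.13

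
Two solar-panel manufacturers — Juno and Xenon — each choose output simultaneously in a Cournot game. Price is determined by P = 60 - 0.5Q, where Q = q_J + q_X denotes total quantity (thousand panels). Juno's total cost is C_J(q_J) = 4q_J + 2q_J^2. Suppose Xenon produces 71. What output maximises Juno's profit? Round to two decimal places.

4.10

With the rival's output fixed at 71, Juno's profit is π_J = (60 - (1/2)·71 - (1/2)q_J)q_J - (4q_J + 2q_J²) = (49/2 - (1/2)q_J)q_J - (4q_J + 2q_J²).
∂π_J/∂q_J = 41/2 - 5q_J = 0, so q_J = 41/10.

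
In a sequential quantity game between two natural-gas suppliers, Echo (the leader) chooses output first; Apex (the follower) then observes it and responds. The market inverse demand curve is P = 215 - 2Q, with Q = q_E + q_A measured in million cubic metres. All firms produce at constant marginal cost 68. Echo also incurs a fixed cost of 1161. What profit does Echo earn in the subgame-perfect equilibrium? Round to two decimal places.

The follower Apex best-responds to any q_E: π_A = (215 - 2Q)q_A - 68q_A.
∂π_A/∂q_A = 147 - 2q_E - 4q_A = 0 gives the reaction function q_A = (147 - 2q_E)/4.
The leader anticipates this reaction. Substituting into P = 215 - 2Q gives P = 283/2 - q_E, so π_E = (283/2 - q_E)q_E - 68q_E.
Leader FOC: 147/2 - 2q_E = 0, so q_E = 147/4.
Then q_A = (147 - 2·(147/4))/4 = 147/8.
Price P = 215 - 2·(441/8) = 419/4.
Echo's profit: (419/4 - 68)·(147/4) - 1161 = 189.5625.

189.56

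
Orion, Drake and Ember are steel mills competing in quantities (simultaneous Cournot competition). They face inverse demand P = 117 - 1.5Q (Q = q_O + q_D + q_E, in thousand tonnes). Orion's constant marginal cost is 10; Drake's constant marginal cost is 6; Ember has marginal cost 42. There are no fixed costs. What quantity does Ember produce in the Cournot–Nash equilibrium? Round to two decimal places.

Orion's profit: π_O = (117 - 1.5Q)q_O - (10q_O). Setting ∂π_O/∂q_O = 0: 107 - 3q_O - (3/2)(q_D + q_E) = 0.
Drake's profit: π_D = (117 - 1.5Q)q_D - (6q_D). Setting ∂π_D/∂q_D = 0: 111 - 3q_D - (3/2)(q_O + q_E) = 0.
Ember's first-order condition: 75 - 3q_E - (3/2)(q_O + q_D) = 0.
Adding the 3 conditions: 293 − 3Q − 3Q = 0, i.e. Q = 293/6.
Back-substituting: q_O = (107 − 293/4)/(3/2) = 45/2, q_D = (111 − 293/4)/(3/2) = 151/6, q_E = (75 − 293/4)/(3/2) = 7/6.

1.17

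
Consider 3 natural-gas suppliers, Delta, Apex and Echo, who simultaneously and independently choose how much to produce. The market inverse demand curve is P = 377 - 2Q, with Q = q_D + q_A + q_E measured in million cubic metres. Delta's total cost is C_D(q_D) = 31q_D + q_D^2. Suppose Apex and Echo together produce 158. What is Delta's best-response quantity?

5

With rivals' combined output fixed at 158, Delta's profit is π_D = (377 - 2·158 - 2q_D)q_D - (31q_D + q_D²) = (61 - 2q_D)q_D - (31q_D + q_D²).
∂π_D/∂q_D = 30 - 6q_D = 0, so q_D = 5.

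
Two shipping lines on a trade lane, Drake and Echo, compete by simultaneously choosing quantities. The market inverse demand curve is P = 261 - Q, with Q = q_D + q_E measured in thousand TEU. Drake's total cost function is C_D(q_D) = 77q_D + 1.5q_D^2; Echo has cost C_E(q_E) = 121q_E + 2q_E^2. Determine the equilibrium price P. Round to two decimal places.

209.97

Drake's profit: π_D = (261 - Q)q_D - (77q_D + (3/2)q_D²). Setting ∂π_D/∂q_D = 0: 184 - 5q_D - (q_E) = 0.
Echo's first-order condition: 140 - 6q_E - (q_D) = 0.
So q_D = (184 - q_E)/5 and q_E = (140 - q_D)/6.
Substituting one into the other gives q_D = 964/29 and q_E = 516/29.
Total output Q = 1480/29, so price P = 261 - 1480/29 = 209.9655.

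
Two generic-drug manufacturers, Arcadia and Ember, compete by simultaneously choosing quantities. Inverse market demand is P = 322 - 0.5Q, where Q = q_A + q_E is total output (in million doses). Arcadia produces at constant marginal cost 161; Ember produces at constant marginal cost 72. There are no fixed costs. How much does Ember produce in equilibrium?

226

Arcadia's profit: π_A = (322 - 0.5Q)q_A - (161q_A). Setting ∂π_A/∂q_A = 0: 161 - q_A - (1/2)(q_E) = 0.
Ember's first-order condition: 250 - q_E - (1/2)(q_A) = 0.
Rearranging gives the reaction functions q_A = (161 - (1/2)q_E) and q_E = (250 - (1/2)q_A).
Substituting one into the other gives q_A = 48 and q_E = 226.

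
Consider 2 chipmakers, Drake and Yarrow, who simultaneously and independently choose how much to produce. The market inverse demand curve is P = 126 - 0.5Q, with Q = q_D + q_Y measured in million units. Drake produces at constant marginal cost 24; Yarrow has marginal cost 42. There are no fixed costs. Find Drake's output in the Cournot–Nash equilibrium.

Drake's profit: π_D = (126 - 0.5Q)q_D - (24q_D). Setting ∂π_D/∂q_D = 0: 102 - q_D - (1/2)(q_Y) = 0.
Yarrow's first-order condition: 84 - q_Y - (1/2)(q_D) = 0.
Best responses: q_D = (102 - (1/2)q_Y), q_Y = (84 - (1/2)q_D).
Substituting one into the other gives q_D = 80 and q_Y = 44.

80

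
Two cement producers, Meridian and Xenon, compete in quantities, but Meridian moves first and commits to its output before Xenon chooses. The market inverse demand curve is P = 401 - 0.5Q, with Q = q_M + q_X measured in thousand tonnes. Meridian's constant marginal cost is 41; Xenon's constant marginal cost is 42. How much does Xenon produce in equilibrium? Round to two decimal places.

178.50

The follower Xenon best-responds to any q_M: π_X = (401 - 0.5Q)q_X - 42q_X.
Setting the follower's marginal profit to zero, 359 - (1/2)q_M - q_X = 0, i.e. q_X = (359 - (1/2)q_M).
Meridian substitutes q_X(q_M) into its own profit: π_M = q_M(401 - (1/2)q_M - (359 - (1/2)q_M)/2) - 41q_M = (443/2 - (1/4)q_M)q_M - 41q_M.
The leader's first-order condition 361/2 - (1/2)q_M = 0 yields q_M = 361.
Then q_X = (359 - (1/2)·361) = 357/2.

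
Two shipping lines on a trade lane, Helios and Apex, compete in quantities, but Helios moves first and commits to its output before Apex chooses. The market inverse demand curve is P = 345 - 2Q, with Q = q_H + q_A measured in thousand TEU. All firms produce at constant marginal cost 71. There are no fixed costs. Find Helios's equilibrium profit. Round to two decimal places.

Solve by backward induction. Given q_H, the follower Apex maximises π_A = (345 - 2q_H - 2q_A)q_A - 71q_A.
Follower FOC: 274 - 2q_H - 4q_A = 0, so q_A(q_H) = (274 - 2q_H)/4.
Helios substitutes q_A(q_H) into its own profit: π_H = q_H(345 - 2q_H - (274 - 2q_H)/2) - 71q_H = (208 - q_H)q_H - 71q_H.
Maximising: ∂π_H/∂q_H = 137 - 2q_H = 0, giving q_H = 137/2.
Then q_A = (274 - 2·(137/2))/4 = 137/4.
Price P = 345 - 2·(411/4) = 279/2.
Helios's profit: (279/2 - 71)·(137/2) = 4692.2500.

4692.25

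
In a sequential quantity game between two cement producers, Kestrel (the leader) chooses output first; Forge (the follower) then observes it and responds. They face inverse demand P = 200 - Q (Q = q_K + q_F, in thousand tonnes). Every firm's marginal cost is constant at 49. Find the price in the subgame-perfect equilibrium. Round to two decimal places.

Solve by backward induction. Given q_K, the follower Forge maximises π_F = (200 - q_K - q_F)q_F - 49q_F.
Setting the follower's marginal profit to zero, 151 - q_K - 2q_F = 0, i.e. q_F = (151 - q_K)/2.
The leader anticipates this reaction. Substituting into P = 200 - Q gives P = 249/2 - (1/2)q_K, so π_K = (249/2 - (1/2)q_K)q_K - 49q_K.
Leader FOC: 151/2 - q_K = 0, so q_K = 151/2.
Then q_F = (151 - 151/2)/2 = 151/4.
Total output Q = 453/4, so price P = 200 - 453/4 = 347/4.

86.75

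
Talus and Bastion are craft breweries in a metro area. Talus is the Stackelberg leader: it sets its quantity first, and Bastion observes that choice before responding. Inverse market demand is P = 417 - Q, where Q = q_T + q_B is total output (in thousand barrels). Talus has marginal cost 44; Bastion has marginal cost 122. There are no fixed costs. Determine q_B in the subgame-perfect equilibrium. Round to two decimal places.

34.75

Solve by backward induction. Given q_T, the follower Bastion maximises π_B = (417 - q_T - q_B)q_B - 122q_B.
Follower FOC: 295 - q_T - 2q_B = 0, so q_B(q_T) = (295 - q_T)/2.
Talus substitutes q_B(q_T) into its own profit: π_T = q_T(417 - q_T - (295 - q_T)/2) - 44q_T = (539/2 - (1/2)q_T)q_T - 44q_T.
Maximising: ∂π_T/∂q_T = 451/2 - q_T = 0, giving q_T = 451/2.
Then q_B = (295 - 451/2)/2 = 139/4.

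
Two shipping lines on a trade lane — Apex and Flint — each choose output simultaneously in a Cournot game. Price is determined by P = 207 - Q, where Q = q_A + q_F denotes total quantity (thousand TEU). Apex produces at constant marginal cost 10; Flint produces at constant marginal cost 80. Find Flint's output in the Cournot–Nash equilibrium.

Apex's profit: π_A = (207 - Q)q_A - (10q_A). Setting ∂π_A/∂q_A = 0: 197 - 2q_A - (q_F) = 0.
Flint's profit: π_F = (207 - Q)q_F - (80q_F). Setting ∂π_F/∂q_F = 0: 127 - 2q_F - (q_A) = 0.
So q_A = (197 - q_F)/2 and q_F = (127 - q_A)/2.
Substituting one into the other gives q_A = 89 and q_F = 19.

19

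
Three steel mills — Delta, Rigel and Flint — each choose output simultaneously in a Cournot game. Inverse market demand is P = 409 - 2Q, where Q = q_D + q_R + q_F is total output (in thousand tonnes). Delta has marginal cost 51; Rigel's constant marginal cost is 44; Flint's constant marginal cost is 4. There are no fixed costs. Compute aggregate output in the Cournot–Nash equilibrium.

141

Delta's profit: π_D = (409 - 2Q)q_D - (51q_D). Setting ∂π_D/∂q_D = 0: 358 - 4q_D - 2(q_R + q_F) = 0.
Rigel's profit: π_R = (409 - 2Q)q_R - (44q_R). Setting ∂π_R/∂q_R = 0: 365 - 4q_R - 2(q_D + q_F) = 0.
Flint's first-order condition: 405 - 4q_F - 2(q_D + q_R) = 0.
Adding the 3 conditions: 1128 − 4Q − 4Q = 0, i.e. Q = 141.
Back-substituting: q_D = (358 − 282)/2 = 38, q_R = (365 − 282)/2 = 83/2, q_F = (405 − 282)/2 = 123/2.
Total output Q = 38 + 83/2 + 123/2 = 141.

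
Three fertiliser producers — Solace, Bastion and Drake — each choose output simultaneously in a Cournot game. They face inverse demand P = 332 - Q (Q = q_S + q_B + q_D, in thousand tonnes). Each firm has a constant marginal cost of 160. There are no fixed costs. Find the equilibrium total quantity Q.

129

A representative firm's profit is π_i = q_i(332 - Q) - 160q_i.
First-order condition (treating rivals' output as given): 172 - 2q_i - Σ_{j≠i} q_j = 0.
With identical firms every q_j equals q_i, so Σ_{j≠i} q_j = 2q_i and 172 = 4q_i, giving q_i = 43.
Total output Q = 43 + 43 + 43 = 129.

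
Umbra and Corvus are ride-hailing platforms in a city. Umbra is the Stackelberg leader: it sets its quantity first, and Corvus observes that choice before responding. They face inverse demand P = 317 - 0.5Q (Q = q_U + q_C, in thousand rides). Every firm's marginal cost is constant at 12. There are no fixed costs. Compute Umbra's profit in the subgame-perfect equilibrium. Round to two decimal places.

23256.25

Solve by backward induction. Given q_U, the follower Corvus maximises π_C = (317 - (1/2)q_U - (1/2)q_C)q_C - 12q_C.
Follower FOC: 305 - (1/2)q_U - q_C = 0, so q_C(q_U) = (305 - (1/2)q_U).
The leader anticipates this reaction. Substituting into P = 317 - 0.5Q gives P = 329/2 - (1/4)q_U, so π_U = (329/2 - (1/4)q_U)q_U - 12q_U.
Leader FOC: 305/2 - (1/2)q_U = 0, so q_U = 305.
Then q_C = (305 - (1/2)·305) = 305/2.
Price P = 317 - (1/2)·(915/2) = 353/4.
Umbra's profit: (353/4 - 12)·305 = 23256.2500.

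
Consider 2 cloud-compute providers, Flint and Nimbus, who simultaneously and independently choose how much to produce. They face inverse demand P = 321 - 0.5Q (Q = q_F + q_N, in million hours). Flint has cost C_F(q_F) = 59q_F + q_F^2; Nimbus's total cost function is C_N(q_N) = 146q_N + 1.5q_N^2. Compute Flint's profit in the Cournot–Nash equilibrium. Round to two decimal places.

10023.29

Flint's profit: π_F = (321 - 0.5Q)q_F - (59q_F + q_F²). Setting ∂π_F/∂q_F = 0: 262 - 3q_F - (1/2)(q_N) = 0.
Nimbus's profit: π_N = (321 - 0.5Q)q_N - (146q_N + (3/2)q_N²). Setting ∂π_N/∂q_N = 0: 175 - 4q_N - (1/2)(q_F) = 0.
So q_F = (262 - (1/2)q_N)/3 and q_N = (175 - (1/2)q_F)/4.
Substituting one into the other gives q_F = 81.7447 and q_N = 1576/47.
Price P = 321 - (1/2)·115.2766 = 263.3617.
Flint's profit: 263.3617·81.7447 - 59·81.7447 - 81.7447² = 10023.2893.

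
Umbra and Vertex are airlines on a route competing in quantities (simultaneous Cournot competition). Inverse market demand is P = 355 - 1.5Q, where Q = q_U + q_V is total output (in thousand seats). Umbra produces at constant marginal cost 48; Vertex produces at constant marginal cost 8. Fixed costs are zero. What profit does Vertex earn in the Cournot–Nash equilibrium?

Umbra's profit: π_U = (355 - 1.5Q)q_U - (48q_U). Setting ∂π_U/∂q_U = 0: 307 - 3q_U - (3/2)(q_V) = 0.
Vertex's first-order condition: 347 - 3q_V - (3/2)(q_U) = 0.
Best responses: q_U = (307 - (3/2)q_V)/3, q_V = (347 - (3/2)q_U)/3.
Solving the pair: q_U = 178/3, q_V = 86.
Price P = 355 - (3/2)·(436/3) = 137.
Vertex's profit: (137 - 8)·86 = 11094.

11094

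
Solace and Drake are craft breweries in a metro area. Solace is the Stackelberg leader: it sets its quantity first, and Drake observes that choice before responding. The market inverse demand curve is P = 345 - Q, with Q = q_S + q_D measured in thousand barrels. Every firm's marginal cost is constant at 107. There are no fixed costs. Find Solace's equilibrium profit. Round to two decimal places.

7080.50

Solve by backward induction. Given q_S, the follower Drake maximises π_D = (345 - q_S - q_D)q_D - 107q_D.
Follower FOC: 238 - q_S - 2q_D = 0, so q_D(q_S) = (238 - q_S)/2.
Solace substitutes q_D(q_S) into its own profit: π_S = q_S(345 - q_S - (238 - q_S)/2) - 107q_S = (226 - (1/2)q_S)q_S - 107q_S.
The leader's first-order condition 119 - q_S = 0 yields q_S = 119.
Then q_D = (238 - 119)/2 = 119/2.
Price P = 345 - 357/2 = 333/2.
Solace's profit: (333/2 - 107)·119 = 7080.5000.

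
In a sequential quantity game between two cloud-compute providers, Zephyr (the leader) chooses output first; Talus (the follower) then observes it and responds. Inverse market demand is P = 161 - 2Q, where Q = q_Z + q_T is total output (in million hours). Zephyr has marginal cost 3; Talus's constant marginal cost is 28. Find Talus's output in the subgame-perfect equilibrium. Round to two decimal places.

Solve by backward induction. Given q_Z, the follower Talus maximises π_T = (161 - 2q_Z - 2q_T)q_T - 28q_T.
Follower FOC: 133 - 2q_Z - 4q_T = 0, so q_T(q_Z) = (133 - 2q_Z)/4.
The leader anticipates this reaction. Substituting into P = 161 - 2Q gives P = 189/2 - q_Z, so π_Z = (189/2 - q_Z)q_Z - 3q_Z.
Maximising: ∂π_Z/∂q_Z = 183/2 - 2q_Z = 0, giving q_Z = 183/4.
Then q_T = (133 - 2·(183/4))/4 = 83/8.

10.38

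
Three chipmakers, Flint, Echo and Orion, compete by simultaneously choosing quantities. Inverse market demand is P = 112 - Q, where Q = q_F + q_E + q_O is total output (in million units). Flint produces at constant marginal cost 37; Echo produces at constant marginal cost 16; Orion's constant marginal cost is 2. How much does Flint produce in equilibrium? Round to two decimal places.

4.75

Flint's profit: π_F = (112 - Q)q_F - (37q_F). Setting ∂π_F/∂q_F = 0: 75 - 2q_F - (q_E + q_O) = 0.
Echo's profit: π_E = (112 - Q)q_E - (16q_E). Setting ∂π_E/∂q_E = 0: 96 - 2q_E - (q_F + q_O) = 0.
Orion's profit: π_O = (112 - Q)q_O - (2q_O). Setting ∂π_O/∂q_O = 0: 110 - 2q_O - (q_F + q_E) = 0.
Adding the 3 conditions: 281 − 2Q − 2Q = 0, i.e. Q = 281/4.
Back-substituting: q_F = (75 − 281/4) = 19/4, q_E = (96 − 281/4) = 103/4, q_O = (110 − 281/4) = 159/4.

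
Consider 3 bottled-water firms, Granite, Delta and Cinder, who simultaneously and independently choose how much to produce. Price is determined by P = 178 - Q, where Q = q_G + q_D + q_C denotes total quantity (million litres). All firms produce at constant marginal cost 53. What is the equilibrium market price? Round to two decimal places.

Each firm earns π_i = (178 - Q)q_i - 53q_i.
First-order condition (treating rivals' output as given): 125 - 2q_i - Σ_{j≠i} q_j = 0.
By symmetry each firm produces the same amount; substituting Σ_{j≠i} q_j = 2q_i yields q_i = 125/4.
Total output Q = 375/4, so price P = 178 - 375/4 = 337/4.

84.25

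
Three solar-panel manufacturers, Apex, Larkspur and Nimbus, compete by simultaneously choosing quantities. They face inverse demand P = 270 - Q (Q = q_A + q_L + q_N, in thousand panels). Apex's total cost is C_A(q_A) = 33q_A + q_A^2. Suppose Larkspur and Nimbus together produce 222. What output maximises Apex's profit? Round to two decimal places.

With rivals' combined output fixed at 222, Apex's profit is π_A = (270 - 222 - q_A)q_A - (33q_A + q_A²) = (48 - q_A)q_A - (33q_A + q_A²).
∂π_A/∂q_A = 15 - 4q_A = 0, so q_A = 15/4.

3.75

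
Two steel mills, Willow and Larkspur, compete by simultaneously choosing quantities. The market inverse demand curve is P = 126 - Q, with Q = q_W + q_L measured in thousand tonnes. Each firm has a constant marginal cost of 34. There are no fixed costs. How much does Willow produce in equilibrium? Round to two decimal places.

30.67

Each firm earns π_i = (126 - Q)q_i - 34q_i.
Setting ∂π_i/∂q_i = 0 with rivals' quantities fixed: 92 - 2q_i - q_j = 0.
With identical firms every q_j equals q_i, so q_j = q_i and 92 = 3q_i, giving q_i = 92/3.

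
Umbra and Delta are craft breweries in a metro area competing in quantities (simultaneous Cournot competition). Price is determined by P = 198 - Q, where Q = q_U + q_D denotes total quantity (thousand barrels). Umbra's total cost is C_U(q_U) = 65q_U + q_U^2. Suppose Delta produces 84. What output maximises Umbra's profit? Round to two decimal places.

12.25

With the rival's output fixed at 84, Umbra's profit is π_U = (198 - 84 - q_U)q_U - (65q_U + q_U²) = (114 - q_U)q_U - (65q_U + q_U²).
∂π_U/∂q_U = 49 - 4q_U = 0, so q_U = 49/4.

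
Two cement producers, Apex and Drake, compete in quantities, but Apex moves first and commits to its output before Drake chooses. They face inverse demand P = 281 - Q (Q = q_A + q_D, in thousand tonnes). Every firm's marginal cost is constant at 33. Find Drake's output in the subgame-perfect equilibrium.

62

Solve by backward induction. Given q_A, the follower Drake maximises π_D = (281 - q_A - q_D)q_D - 33q_D.
Follower FOC: 248 - q_A - 2q_D = 0, so q_D(q_A) = (248 - q_A)/2.
Apex substitutes q_D(q_A) into its own profit: π_A = q_A(281 - q_A - (248 - q_A)/2) - 33q_A = (157 - (1/2)q_A)q_A - 33q_A.
The leader's first-order condition 124 - q_A = 0 yields q_A = 124.
Then q_D = (248 - 124)/2 = 62.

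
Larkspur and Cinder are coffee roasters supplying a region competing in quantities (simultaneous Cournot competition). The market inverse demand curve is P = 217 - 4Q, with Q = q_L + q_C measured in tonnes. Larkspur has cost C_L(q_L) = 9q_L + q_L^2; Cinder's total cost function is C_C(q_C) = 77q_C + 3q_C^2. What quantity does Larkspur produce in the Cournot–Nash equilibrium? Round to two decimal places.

18.97

Larkspur's profit: π_L = (217 - 4Q)q_L - (9q_L + q_L²). Setting ∂π_L/∂q_L = 0: 208 - 10q_L - 4(q_C) = 0.
Cinder's profit: π_C = (217 - 4Q)q_C - (77q_C + 3q_C²). Setting ∂π_C/∂q_C = 0: 140 - 14q_C - 4(q_L) = 0.
Best responses: q_L = (208 - 4q_C)/10, q_C = (140 - 4q_L)/14.
Solving the pair: q_L = 588/31, q_C = 142/31.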